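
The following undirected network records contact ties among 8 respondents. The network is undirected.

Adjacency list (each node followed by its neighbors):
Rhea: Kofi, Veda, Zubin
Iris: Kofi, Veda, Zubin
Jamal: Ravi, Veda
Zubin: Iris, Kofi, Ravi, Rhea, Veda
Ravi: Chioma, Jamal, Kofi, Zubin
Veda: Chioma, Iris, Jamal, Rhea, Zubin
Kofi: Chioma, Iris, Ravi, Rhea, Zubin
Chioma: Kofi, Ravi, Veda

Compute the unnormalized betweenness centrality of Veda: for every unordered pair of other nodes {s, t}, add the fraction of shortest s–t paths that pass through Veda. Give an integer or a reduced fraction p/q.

14/3

Pairs whose geodesics pass through Veda — Rhea–Iris: 1/3; Rhea–Jamal: 1; Rhea–Chioma: 1/2; Iris–Jamal: 1; Iris–Chioma: 1/2; Jamal–Chioma: 1/2; Jamal–Zubin: 1/2; Chioma–Zubin: 1/3.
All other pairs contribute 0.
Summing the contributions gives betweenness(Veda) = 14/3.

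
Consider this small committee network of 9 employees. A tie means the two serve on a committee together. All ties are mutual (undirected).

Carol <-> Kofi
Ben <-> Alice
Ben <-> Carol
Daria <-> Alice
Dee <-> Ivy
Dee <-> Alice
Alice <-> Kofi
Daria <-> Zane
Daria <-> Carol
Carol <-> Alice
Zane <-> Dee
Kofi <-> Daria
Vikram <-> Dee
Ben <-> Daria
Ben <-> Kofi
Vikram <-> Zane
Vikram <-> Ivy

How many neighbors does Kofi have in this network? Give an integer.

4

Kofi is directly tied to Alice, Ben, Carol, and Daria. That is 4 neighbors, so the degree of Kofi is 4.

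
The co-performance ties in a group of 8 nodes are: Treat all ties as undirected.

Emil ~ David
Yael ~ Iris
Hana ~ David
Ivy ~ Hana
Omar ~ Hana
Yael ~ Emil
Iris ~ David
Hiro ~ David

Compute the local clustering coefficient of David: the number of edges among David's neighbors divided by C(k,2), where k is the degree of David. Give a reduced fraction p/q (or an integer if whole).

0

David's neighbors: Emil, Hana, Hiro, and Iris (k = 4).
Possible neighbor pairs: C(4,2) = 6. Edges among them: none → e = 0.
Clustering(David) = 0/6 = 0.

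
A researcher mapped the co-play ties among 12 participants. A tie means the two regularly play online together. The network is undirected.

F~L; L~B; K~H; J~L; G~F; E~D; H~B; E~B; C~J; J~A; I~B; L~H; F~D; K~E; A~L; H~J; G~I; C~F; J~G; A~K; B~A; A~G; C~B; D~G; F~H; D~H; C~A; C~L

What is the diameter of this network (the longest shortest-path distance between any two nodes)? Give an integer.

Eccentricity of each node (its greatest distance to any other): A:2, B:2, C:2, D:2, E:3, F:2, G:2, H:2, I:3, J:3, K:3, L:2.
The maximum eccentricity is 3, realized for instance by the pair I–K via I – B – H – K. So the diameter is 3.

3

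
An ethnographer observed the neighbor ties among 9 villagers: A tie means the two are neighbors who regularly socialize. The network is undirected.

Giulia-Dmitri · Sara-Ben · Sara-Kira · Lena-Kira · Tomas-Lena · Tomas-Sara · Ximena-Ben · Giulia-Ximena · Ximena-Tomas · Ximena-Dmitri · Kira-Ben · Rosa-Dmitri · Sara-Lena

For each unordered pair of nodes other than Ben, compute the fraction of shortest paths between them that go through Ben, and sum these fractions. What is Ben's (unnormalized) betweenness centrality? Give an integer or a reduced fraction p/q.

Pairs whose geodesics pass through Ben — Sara–Giulia: 1/2; Sara–Ximena: 1/2; Sara–Dmitri: 1/2; Sara–Rosa: 1/2; Kira–Giulia: 1; Kira–Ximena: 1; Kira–Dmitri: 1; Kira–Rosa: 1.
All other pairs contribute 0.
Summing the contributions gives betweenness(Ben) = 6.

6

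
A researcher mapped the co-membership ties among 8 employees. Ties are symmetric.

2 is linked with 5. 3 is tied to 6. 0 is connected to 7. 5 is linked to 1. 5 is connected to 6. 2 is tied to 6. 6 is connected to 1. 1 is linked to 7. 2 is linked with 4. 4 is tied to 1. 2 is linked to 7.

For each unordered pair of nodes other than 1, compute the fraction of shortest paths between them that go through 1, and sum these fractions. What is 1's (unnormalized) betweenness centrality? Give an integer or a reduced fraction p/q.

Pairs whose geodesics pass through 1 — 0–3: 1/2; 0–5: 1/2; 0–6: 1/2; 0–4: 1/2; 7–3: 1/2; 7–5: 1/2; 7–6: 1/2; 7–4: 1/2; 3–4: 1/2; 5–4: 1/2; 6–4: 1/2.
All other pairs contribute 0.
Summing the contributions gives betweenness(1) = 11/2.

11/2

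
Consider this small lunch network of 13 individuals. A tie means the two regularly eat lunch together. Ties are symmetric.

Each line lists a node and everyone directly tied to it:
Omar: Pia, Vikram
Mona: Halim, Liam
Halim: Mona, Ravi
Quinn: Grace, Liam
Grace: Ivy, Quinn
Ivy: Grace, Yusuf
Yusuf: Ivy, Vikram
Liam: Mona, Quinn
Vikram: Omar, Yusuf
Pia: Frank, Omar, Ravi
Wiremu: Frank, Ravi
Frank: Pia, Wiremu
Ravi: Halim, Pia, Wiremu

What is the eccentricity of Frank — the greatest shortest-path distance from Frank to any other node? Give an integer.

6

Distances from Frank: Grace:6, Halim:3, Ivy:5, Liam:5, Mona:4, Omar:2, Pia:1, Quinn:6, Ravi:2, Vikram:3, Wiremu:1, Yusuf:4.
The largest is 6 (to Quinn and Grace), so the eccentricity of Frank is 6.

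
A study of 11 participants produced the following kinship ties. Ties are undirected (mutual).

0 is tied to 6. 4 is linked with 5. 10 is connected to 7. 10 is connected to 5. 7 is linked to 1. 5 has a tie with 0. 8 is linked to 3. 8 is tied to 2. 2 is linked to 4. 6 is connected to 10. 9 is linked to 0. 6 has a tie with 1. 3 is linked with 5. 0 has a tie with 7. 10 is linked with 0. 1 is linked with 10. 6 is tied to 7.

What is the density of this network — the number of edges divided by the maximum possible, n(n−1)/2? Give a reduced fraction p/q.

17/55

There are 17 edges and 11 nodes, so the maximum possible is C(11,2) = 55.
Density = 17/55.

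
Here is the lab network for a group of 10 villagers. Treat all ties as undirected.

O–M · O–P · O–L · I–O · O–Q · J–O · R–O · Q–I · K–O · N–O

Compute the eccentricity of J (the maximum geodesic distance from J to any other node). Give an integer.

Distances from J: I:2, K:2, L:2, M:2, N:2, O:1, P:2, Q:2, R:2.
The largest is 2 (to L, I, P, K, M, N, Q, and R), so the eccentricity of J is 2.

2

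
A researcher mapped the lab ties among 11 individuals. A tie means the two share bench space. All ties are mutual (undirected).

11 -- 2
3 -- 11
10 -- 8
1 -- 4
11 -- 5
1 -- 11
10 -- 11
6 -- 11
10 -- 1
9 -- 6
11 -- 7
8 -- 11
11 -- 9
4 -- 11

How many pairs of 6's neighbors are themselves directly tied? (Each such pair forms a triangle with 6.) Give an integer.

1

6's neighbors: 9 and 11.
Neighbor pairs that are themselves tied: 6–9–11. Each forms one triangle with 6, for 1 in total.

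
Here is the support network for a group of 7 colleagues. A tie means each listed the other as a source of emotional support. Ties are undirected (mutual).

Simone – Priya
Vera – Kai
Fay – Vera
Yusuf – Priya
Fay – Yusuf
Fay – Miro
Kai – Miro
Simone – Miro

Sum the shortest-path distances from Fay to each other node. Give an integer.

Distances from Fay: Kai:2, Miro:1, Priya:2, Simone:2, Vera:1, Yusuf:1.
Sum = 2 + 1 + 2 + 2 + 1 + 1 = 9.

9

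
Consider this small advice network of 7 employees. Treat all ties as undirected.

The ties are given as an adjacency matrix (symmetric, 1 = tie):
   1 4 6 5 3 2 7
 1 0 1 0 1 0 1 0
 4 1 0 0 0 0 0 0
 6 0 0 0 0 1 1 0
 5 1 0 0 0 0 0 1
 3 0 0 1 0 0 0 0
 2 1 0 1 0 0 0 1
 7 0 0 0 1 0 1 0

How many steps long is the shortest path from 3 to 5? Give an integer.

One shortest route is 3 – 6 – 2 – 1 – 5, which uses 4 edges, and at distance 3 from 3 we only reach {1, 7}, which does not include 5. So d(3,5) = 4.

4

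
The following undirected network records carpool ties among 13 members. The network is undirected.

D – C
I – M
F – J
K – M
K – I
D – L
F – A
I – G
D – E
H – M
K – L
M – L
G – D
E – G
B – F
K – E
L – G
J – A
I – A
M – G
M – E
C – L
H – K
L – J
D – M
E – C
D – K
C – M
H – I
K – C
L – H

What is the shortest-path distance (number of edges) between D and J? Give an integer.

2

One shortest route is D – L – J, which uses 2 edges, and D and J are not directly tied, so nothing shorter exists. So d(D,J) = 2.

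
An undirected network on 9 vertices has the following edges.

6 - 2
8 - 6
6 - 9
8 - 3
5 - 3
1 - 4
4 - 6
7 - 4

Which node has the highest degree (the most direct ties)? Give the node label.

Degrees — 1:1, 2:1, 3:2, 4:3, 5:1, 6:4, 7:1, 8:2, 9:1.
The maximum is 4, attained only by 6.

6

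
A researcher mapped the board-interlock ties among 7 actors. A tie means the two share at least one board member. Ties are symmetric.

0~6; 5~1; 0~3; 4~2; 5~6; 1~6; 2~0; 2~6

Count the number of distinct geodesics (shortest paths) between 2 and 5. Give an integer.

1

The shortest distance is 2, and the only length-2 path is 2–6–5. So there is exactly 1 shortest path.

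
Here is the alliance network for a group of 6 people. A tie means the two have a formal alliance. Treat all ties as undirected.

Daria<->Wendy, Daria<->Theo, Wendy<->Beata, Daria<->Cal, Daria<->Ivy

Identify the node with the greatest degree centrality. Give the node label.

Degrees — Beata:1, Cal:1, Daria:4, Ivy:1, Theo:1, Wendy:2.
The maximum is 4, attained only by Daria.

Daria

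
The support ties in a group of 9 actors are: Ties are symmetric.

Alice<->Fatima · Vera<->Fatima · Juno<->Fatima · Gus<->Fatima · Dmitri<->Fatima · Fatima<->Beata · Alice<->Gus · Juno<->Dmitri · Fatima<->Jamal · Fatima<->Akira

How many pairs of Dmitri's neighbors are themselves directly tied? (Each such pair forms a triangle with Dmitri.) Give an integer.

1

Dmitri's neighbors: Fatima and Juno.
Neighbor pairs that are themselves tied: Dmitri–Fatima–Juno. Each forms one triangle with Dmitri, for 1 in total.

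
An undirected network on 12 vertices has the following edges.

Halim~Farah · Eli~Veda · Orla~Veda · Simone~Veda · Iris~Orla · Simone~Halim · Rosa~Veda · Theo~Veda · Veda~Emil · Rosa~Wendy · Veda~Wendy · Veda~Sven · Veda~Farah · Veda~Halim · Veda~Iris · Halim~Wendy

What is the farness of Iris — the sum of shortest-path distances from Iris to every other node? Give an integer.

20

Distances from Iris: Eli:2, Emil:2, Farah:2, Halim:2, Orla:1, Rosa:2, Simone:2, Sven:2, Theo:2, Veda:1, Wendy:2.
Sum = 2 + 2 + 2 + 2 + 1 + 2 + 2 + 2 + 2 + 1 + 2 = 20.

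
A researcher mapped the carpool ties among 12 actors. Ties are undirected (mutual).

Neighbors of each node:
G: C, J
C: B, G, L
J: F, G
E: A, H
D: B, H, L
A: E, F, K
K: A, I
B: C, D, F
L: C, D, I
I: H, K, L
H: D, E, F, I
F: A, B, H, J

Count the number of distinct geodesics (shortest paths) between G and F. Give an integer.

The shortest distance is 2, and the only length-2 path is G–J–F. So there is exactly 1 shortest path.

1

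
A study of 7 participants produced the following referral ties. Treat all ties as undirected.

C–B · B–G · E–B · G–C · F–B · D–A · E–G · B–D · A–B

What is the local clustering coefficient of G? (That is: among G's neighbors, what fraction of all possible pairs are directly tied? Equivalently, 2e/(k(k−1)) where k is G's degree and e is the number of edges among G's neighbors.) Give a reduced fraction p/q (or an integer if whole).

2/3

G's neighbors: B, C, and E (k = 3).
Possible neighbor pairs: C(3,2) = 3. Edges among them: B–C, B–E → e = 2.
Clustering(G) = 2/3.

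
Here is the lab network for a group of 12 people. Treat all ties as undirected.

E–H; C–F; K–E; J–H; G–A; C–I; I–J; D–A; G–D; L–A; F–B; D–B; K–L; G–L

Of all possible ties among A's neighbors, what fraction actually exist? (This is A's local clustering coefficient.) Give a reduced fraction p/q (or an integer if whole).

2/3

A's neighbors: D, G, and L (k = 3).
Possible neighbor pairs: C(3,2) = 3. Edges among them: D–G, G–L → e = 2.
Clustering(A) = 2/3.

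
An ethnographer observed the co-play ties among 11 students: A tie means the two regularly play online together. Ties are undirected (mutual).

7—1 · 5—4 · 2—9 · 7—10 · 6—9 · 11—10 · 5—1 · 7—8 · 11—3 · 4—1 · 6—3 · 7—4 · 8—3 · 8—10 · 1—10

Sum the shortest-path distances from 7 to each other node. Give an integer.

Distances from 7: 1:1, 2:5, 3:2, 4:1, 5:2, 6:3, 8:1, 9:4, 10:1, 11:2.
Sum = 1 + 5 + 2 + 1 + 2 + 3 + 1 + 4 + 1 + 2 = 22.

22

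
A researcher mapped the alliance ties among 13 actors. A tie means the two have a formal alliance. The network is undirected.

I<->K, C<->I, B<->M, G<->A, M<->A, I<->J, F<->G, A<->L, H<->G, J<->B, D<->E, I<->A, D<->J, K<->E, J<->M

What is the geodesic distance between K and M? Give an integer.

One shortest route is K – I – J – M, which uses 3 edges, and at distance 2 from K we only reach {A, C, D, J}, which does not include M. So d(K,M) = 3.

3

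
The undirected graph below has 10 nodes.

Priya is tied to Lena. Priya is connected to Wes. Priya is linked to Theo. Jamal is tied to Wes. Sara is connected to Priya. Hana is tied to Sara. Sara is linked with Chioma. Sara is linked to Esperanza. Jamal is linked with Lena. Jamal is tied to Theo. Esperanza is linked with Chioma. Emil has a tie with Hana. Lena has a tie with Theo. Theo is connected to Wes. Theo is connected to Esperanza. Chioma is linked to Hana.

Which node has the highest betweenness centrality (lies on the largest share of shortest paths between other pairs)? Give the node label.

Unnormalized betweenness of each node: Chioma:31/15, Emil:0, Esperanza:353/60, Hana:8, Jamal:1/3, Lena:59/60, Priya:209/20, Sara:373/30, Theo:118/15, Wes:59/60.
Sara has the largest value, 373/30, making it the main broker — the node through which the most shortest paths run.

Sara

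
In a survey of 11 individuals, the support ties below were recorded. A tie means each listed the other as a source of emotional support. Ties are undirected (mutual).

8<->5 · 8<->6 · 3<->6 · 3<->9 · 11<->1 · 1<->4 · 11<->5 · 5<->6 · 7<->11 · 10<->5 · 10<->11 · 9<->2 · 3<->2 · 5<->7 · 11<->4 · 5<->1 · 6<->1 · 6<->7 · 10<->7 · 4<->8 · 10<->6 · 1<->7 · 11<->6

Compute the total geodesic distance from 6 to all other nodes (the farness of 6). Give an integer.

Distances from 6: 1:1, 2:2, 3:1, 4:2, 5:1, 7:1, 8:1, 9:2, 10:1, 11:1.
Sum = 1 + 2 + 1 + 2 + 1 + 1 + 1 + 2 + 1 + 1 = 13.

13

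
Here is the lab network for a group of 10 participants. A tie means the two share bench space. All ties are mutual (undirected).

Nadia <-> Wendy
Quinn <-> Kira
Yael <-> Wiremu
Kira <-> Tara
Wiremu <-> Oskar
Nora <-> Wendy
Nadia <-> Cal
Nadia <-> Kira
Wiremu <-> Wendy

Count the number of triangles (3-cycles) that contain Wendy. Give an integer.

0

Wendy's neighbors are Nadia, Nora, and Wiremu, but none of them are tied to each other, so no triangle contains Wendy.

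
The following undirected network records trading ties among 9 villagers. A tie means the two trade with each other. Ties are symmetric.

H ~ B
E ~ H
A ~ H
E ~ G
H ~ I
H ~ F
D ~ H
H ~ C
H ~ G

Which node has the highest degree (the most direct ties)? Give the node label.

Degrees — A:1, B:1, C:1, D:1, E:2, F:1, G:2, H:8, I:1.
The maximum is 8, attained only by H.

H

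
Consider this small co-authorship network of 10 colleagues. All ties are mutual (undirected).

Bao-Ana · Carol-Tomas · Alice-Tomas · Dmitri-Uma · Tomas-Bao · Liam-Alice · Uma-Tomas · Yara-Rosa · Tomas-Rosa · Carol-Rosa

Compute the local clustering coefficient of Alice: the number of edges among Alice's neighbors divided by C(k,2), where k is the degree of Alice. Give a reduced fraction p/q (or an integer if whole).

0

Alice's neighbors: Liam and Tomas (k = 2).
Possible neighbor pairs: C(2,2) = 1. Edges among them: none → e = 0.
Clustering(Alice) = 0/1.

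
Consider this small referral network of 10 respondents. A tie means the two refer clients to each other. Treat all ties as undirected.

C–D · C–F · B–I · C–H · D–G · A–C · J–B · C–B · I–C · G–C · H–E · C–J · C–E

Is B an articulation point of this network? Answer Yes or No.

Even without B, every remaining node can still reach every other (the residual graph is connected), so B is not a cut vertex.

No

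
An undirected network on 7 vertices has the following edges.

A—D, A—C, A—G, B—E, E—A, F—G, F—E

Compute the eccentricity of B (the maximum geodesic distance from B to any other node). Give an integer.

Distances from B: A:2, C:3, D:3, E:1, F:2, G:3.
The largest is 3 (to G, C, and D), so the eccentricity of B is 3.

3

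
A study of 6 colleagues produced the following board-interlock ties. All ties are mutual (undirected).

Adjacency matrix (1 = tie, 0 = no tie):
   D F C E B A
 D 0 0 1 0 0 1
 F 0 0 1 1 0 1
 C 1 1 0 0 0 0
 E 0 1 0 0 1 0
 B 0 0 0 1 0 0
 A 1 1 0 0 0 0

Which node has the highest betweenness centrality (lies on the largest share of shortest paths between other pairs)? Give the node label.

F

Unnormalized betweenness of each node: A:3/2, B:0, C:3/2, D:1/2, E:4, F:13/2.
F has the largest value, 13/2, making it the main broker — the node through which the most shortest paths run.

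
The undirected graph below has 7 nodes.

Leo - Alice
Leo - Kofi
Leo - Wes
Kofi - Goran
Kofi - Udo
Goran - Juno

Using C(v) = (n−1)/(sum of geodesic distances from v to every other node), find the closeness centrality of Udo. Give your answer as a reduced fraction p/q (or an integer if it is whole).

Distances from Udo: Alice:3, Goran:2, Juno:3, Kofi:1, Leo:2, Wes:3. Sum = 14.
n = 7, so closeness = 6/14 = 3/7.

3/7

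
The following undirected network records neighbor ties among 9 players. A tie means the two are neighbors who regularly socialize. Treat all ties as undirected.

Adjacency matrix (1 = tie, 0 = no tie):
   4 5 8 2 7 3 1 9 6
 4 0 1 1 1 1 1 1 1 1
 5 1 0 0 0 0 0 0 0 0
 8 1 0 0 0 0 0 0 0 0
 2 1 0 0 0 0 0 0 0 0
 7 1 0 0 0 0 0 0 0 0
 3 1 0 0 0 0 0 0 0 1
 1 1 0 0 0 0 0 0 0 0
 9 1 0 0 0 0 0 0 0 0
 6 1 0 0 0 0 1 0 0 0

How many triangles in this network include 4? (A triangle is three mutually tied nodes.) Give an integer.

1

4's neighbors: 1, 2, 3, 5, 6, 7, 8, and 9.
Neighbor pairs that are themselves tied: 4–3–6. Each forms one triangle with 4, for 1 in total.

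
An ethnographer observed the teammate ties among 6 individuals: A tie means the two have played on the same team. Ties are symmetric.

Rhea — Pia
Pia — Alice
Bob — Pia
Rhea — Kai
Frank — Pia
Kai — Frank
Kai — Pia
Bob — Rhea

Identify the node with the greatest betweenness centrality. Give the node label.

Unnormalized betweenness of each node: Alice:0, Bob:0, Frank:0, Kai:1/2, Pia:6, Rhea:1/2.
Pia has the largest value, 6, making it the main broker — the node through which the most shortest paths run.

Pia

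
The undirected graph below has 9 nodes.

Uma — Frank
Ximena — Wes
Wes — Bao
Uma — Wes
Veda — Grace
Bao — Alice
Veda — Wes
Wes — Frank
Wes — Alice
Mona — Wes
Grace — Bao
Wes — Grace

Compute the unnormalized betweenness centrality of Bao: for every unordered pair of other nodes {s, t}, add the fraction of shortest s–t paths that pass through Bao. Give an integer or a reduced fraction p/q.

Pairs whose geodesics pass through Bao — Alice–Grace: 1/2.
All other pairs contribute 0.
Summing the contributions gives betweenness(Bao) = 1/2.

1/2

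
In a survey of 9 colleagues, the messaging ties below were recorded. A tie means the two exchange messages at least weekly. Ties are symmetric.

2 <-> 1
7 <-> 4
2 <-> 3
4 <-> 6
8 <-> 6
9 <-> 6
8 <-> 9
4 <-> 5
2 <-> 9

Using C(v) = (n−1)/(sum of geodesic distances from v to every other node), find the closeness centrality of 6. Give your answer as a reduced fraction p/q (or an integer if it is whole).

8/15

Distances from 6: 1:3, 2:2, 3:3, 4:1, 5:2, 7:2, 8:1, 9:1. Sum = 15.
n = 9, so closeness = 8/15.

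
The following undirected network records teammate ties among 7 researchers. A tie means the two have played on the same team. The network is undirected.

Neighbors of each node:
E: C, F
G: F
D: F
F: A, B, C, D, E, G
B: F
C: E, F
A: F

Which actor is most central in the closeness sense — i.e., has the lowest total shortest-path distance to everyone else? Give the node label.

Farness (sum of distances to all others) for each node — A:11, B:11, C:10, D:11, E:10, F:6, G:11.
The smallest farness is 6, for F, so F has the highest closeness.

F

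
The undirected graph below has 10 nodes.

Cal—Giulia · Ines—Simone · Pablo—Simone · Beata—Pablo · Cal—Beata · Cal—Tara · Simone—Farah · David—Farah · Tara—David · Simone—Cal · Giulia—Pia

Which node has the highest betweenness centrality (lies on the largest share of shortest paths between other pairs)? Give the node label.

Cal

Unnormalized betweenness of each node: Beata:2, Cal:41/2, David:1, Farah:3, Giulia:8, Ines:0, Pablo:3/2, Pia:0, Simone:16, Tara:4.
Cal has the largest value, 41/2, making it the main broker — the node through which the most shortest paths run.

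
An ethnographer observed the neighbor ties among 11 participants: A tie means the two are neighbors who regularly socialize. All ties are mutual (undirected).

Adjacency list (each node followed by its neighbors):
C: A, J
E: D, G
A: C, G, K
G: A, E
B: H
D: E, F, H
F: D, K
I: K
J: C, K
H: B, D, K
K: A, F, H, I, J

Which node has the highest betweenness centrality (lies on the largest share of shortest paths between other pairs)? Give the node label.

Unnormalized betweenness of each node: A:323/30, B:0, C:5/4, D:22/3, E:91/30, F:63/20, G:37/10, H:243/20, I:0, J:29/10, K:1483/60.
K has the largest value, 1483/60, making it the main broker — the node through which the most shortest paths run.

K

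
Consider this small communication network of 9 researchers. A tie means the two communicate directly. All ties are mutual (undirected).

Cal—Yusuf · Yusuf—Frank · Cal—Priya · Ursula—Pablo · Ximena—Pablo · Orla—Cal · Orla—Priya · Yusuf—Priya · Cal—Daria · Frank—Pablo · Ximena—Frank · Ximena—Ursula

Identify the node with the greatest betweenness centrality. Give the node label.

Unnormalized betweenness of each node: Cal:19/2, Daria:0, Frank:15, Orla:0, Pablo:3, Priya:5/2, Ursula:0, Ximena:3, Yusuf:16.
Yusuf has the largest value, 16, making it the main broker — the node through which the most shortest paths run.

Yusuf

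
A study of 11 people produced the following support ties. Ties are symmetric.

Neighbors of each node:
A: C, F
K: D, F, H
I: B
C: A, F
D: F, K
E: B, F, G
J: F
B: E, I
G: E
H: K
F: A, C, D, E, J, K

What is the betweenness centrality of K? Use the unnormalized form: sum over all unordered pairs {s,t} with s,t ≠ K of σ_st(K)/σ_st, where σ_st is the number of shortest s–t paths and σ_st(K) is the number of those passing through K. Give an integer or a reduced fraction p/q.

9

Pairs whose geodesics pass through K — I–H: 1; J–H: 1; A–H: 1; H–C: 1; H–G: 1; H–E: 1; H–D: 1; H–F: 1; H–B: 1.
All other pairs contribute 0.
Summing the contributions gives betweenness(K) = 9.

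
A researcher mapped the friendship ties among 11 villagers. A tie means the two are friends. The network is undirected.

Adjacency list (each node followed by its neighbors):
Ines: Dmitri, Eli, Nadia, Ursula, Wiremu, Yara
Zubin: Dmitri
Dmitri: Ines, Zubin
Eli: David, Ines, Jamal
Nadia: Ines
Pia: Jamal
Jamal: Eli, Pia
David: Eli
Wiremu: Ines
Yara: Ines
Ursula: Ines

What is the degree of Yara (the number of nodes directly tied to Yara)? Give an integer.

1

Yara is directly tied to Ines. That is 1 neighbor, so the degree of Yara is 1.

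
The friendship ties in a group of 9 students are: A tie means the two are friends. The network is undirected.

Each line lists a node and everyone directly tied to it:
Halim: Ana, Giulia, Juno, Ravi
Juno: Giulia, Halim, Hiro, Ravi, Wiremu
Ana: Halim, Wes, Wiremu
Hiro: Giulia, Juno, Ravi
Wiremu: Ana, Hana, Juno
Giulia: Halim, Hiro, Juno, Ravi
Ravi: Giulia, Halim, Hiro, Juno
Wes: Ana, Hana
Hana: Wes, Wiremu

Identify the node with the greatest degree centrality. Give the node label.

Juno

Degrees — Ana:3, Giulia:4, Halim:4, Hana:2, Hiro:3, Juno:5, Ravi:4, Wes:2, Wiremu:3.
The maximum is 5, attained only by Juno.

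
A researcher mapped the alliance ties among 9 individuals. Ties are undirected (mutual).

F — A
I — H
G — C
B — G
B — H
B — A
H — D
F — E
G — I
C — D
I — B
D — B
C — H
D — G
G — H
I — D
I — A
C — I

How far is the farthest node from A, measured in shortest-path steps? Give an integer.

2

Distances from A: B:1, C:2, D:2, E:2, F:1, G:2, H:2, I:1.
The largest is 2 (to D, H, G, C, and E), so the eccentricity of A is 2.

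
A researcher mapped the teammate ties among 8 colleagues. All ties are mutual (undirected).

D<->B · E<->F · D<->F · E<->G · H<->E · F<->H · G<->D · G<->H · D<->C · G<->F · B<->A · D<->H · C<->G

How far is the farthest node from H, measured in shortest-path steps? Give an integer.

3

Distances from H: A:3, B:2, C:2, D:1, E:1, F:1, G:1.
The largest is 3 (to A), so the eccentricity of H is 3.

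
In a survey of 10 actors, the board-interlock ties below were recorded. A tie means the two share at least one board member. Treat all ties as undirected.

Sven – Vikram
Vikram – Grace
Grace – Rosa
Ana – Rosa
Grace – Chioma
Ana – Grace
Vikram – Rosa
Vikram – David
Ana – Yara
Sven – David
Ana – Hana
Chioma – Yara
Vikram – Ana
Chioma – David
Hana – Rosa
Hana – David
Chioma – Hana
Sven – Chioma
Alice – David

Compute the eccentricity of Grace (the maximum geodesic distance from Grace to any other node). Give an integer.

3

Distances from Grace: Alice:3, Ana:1, Chioma:1, David:2, Hana:2, Rosa:1, Sven:2, Vikram:1, Yara:2.
The largest is 3 (to Alice), so the eccentricity of Grace is 3.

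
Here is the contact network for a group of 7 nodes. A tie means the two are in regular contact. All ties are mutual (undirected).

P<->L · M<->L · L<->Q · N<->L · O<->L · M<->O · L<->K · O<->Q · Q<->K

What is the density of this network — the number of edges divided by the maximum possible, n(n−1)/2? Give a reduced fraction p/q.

3/7

There are 9 edges and 7 nodes, so the maximum possible is C(7,2) = 21.
Density = 9/21 = 3/7.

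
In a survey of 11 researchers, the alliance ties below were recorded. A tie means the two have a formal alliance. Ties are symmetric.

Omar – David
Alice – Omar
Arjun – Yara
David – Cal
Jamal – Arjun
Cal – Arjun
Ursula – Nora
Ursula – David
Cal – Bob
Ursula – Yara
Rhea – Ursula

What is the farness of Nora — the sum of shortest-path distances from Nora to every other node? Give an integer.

28

Distances from Nora: Alice:4, Arjun:3, Bob:4, Cal:3, David:2, Jamal:4, Omar:3, Rhea:2, Ursula:1, Yara:2.
Sum = 4 + 3 + 4 + 3 + 2 + 4 + 3 + 2 + 1 + 2 = 28.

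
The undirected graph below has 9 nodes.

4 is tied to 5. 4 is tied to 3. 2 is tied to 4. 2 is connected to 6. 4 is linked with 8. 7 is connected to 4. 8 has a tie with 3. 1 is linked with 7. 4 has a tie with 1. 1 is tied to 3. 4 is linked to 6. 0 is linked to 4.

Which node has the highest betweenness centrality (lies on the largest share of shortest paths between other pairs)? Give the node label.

Unnormalized betweenness of each node: 0:0, 1:1/2, 2:0, 3:1/2, 4:23, 5:0, 6:0, 7:0, 8:0.
4 has the largest value, 23, making it the main broker — the node through which the most shortest paths run.

4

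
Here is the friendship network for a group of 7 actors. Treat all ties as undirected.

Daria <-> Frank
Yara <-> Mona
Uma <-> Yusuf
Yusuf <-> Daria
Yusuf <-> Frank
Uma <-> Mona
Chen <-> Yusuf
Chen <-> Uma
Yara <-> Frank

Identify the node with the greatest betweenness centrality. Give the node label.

Unnormalized betweenness of each node: Chen:0, Daria:0, Frank:3, Mona:3/2, Uma:3, Yara:3/2, Yusuf:5.
Yusuf has the largest value, 5, making it the main broker — the node through which the most shortest paths run.

Yusuf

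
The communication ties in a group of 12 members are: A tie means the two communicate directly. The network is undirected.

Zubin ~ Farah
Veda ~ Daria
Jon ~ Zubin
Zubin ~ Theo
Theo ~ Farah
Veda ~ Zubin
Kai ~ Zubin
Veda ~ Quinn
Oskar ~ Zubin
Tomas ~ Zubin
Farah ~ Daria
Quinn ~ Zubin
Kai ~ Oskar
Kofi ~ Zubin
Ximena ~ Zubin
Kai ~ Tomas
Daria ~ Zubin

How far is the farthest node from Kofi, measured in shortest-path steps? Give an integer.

Distances from Kofi: Daria:2, Farah:2, Jon:2, Kai:2, Oskar:2, Quinn:2, Theo:2, Tomas:2, Veda:2, Ximena:2, Zubin:1.
The largest is 2 (to Quinn, Veda, Ximena, Daria, Jon, Oskar, Theo, Farah, Tomas, and Kai), so the eccentricity of Kofi is 2.

2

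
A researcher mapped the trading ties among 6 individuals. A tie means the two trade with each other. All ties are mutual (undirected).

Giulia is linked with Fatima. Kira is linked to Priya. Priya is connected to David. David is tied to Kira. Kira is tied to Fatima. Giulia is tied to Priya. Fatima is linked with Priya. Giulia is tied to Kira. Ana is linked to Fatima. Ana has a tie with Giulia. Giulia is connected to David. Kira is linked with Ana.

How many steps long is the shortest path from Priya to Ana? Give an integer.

2

One shortest route is Priya – Fatima – Ana, which uses 2 edges, and Priya and Ana are not directly tied, so nothing shorter exists. So d(Priya,Ana) = 2.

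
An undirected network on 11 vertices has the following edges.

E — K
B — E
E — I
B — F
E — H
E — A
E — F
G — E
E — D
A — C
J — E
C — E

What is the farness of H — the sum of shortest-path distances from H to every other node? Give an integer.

Distances from H: A:2, B:2, C:2, D:2, E:1, F:2, G:2, I:2, J:2, K:2.
Sum = 2 + 2 + 2 + 2 + 1 + 2 + 2 + 2 + 2 + 2 = 19.

19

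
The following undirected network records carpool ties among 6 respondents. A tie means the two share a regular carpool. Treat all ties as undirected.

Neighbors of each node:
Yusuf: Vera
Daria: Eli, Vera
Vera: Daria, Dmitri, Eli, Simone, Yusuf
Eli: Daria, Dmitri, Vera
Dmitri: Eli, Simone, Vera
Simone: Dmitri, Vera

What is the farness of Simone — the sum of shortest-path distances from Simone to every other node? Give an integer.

Distances from Simone: Daria:2, Dmitri:1, Eli:2, Vera:1, Yusuf:2.
Sum = 2 + 1 + 2 + 1 + 2 = 8.

8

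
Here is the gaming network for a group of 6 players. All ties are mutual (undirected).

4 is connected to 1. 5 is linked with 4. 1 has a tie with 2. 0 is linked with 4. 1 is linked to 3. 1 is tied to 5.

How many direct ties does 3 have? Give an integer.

1

3 is directly tied to 1. That is 1 neighbor, so the degree of 3 is 1.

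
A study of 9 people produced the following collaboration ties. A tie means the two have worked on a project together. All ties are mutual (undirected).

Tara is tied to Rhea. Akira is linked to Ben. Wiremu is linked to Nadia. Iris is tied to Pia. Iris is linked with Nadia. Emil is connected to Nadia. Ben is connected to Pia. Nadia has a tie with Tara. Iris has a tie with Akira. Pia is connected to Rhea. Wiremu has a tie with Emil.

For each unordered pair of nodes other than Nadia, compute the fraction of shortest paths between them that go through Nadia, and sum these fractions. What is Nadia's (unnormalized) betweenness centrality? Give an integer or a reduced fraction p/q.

14

Pairs whose geodesics pass through Nadia — Ben–Wiremu: 2/2; Ben–Emil: 2/2; Wiremu–Rhea: 1; Wiremu–Iris: 1; Wiremu–Akira: 1; Wiremu–Tara: 1; Wiremu–Pia: 1; Rhea–Emil: 1; Emil–Iris: 1; Emil–Akira: 1; Emil–Tara: 1; Emil–Pia: 1; Iris–Tara: 1; Akira–Tara: 1.
All other pairs contribute 0.
Summing the contributions gives betweenness(Nadia) = 14.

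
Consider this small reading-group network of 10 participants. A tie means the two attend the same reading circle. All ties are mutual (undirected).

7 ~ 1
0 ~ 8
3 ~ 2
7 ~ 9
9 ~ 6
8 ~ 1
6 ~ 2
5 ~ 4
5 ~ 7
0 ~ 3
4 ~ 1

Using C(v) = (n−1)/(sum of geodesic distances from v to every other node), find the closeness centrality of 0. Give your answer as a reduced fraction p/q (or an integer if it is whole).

Distances from 0: 1:2, 2:2, 3:1, 4:3, 5:4, 6:3, 7:3, 8:1, 9:4. Sum = 23.
n = 10, so closeness = 9/23.

9/23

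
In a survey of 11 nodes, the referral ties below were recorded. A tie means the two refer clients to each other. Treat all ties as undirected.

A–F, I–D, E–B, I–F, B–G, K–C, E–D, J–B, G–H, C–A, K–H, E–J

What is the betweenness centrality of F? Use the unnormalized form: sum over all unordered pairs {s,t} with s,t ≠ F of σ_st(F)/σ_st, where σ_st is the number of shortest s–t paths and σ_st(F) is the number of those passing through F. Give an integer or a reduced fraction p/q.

Pairs whose geodesics pass through F — A–B: 1/2; A–J: 1; A–E: 1; A–D: 1; A–I: 1; C–E: 1/2; C–D: 1; C–I: 1; K–D: 1/2; K–I: 1; H–I: 1/2.
All other pairs contribute 0.
Summing the contributions gives betweenness(F) = 9.

9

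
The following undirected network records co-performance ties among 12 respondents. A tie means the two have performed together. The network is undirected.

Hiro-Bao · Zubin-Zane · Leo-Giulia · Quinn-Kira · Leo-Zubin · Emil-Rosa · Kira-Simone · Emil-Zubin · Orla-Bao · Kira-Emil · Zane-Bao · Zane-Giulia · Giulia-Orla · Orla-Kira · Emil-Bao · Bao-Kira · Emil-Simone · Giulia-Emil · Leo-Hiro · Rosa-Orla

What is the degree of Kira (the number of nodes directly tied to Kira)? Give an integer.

Kira is directly tied to Bao, Emil, Orla, Quinn, and Simone. That is 5 neighbors, so the degree of Kira is 5.

5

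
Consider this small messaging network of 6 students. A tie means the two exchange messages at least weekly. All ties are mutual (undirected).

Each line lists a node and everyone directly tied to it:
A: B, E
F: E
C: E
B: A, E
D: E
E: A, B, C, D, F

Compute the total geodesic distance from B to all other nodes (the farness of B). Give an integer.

Distances from B: A:1, C:2, D:2, E:1, F:2.
Sum = 1 + 2 + 2 + 1 + 2 = 8.

8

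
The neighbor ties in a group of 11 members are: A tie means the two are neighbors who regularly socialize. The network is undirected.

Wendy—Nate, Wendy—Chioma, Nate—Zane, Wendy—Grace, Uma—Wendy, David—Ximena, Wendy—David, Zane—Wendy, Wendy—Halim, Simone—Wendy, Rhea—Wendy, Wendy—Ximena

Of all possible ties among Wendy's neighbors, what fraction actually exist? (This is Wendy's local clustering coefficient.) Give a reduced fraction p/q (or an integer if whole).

Wendy's neighbors: Chioma, David, Grace, Halim, Nate, Rhea, Simone, Uma, Ximena, and Zane (k = 10).
Possible neighbor pairs: C(10,2) = 45. Edges among them: David–Ximena, Nate–Zane → e = 2.
Clustering(Wendy) = 2/45.

2/45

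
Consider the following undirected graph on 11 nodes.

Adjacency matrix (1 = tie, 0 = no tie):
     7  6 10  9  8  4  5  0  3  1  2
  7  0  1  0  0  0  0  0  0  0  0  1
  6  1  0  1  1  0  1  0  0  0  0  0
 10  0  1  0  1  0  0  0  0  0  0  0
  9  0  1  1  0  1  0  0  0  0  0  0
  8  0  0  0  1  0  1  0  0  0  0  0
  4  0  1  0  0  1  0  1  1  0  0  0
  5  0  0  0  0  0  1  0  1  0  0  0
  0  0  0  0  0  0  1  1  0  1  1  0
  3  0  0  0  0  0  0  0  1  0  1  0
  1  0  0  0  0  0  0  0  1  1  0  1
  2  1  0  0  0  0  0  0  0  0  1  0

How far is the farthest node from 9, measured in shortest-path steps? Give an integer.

Distances from 9: 0:3, 1:4, 2:3, 3:4, 4:2, 5:3, 6:1, 7:2, 8:1, 10:1.
The largest is 4 (to 1 and 3), so the eccentricity of 9 is 4.

4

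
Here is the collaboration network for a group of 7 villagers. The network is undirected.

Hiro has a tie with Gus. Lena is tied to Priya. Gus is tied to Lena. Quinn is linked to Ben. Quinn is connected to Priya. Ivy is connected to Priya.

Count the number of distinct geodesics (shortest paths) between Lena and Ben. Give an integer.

The shortest distance is 3, and the only length-3 path is Lena–Priya–Quinn–Ben. So there is exactly 1 shortest path.

1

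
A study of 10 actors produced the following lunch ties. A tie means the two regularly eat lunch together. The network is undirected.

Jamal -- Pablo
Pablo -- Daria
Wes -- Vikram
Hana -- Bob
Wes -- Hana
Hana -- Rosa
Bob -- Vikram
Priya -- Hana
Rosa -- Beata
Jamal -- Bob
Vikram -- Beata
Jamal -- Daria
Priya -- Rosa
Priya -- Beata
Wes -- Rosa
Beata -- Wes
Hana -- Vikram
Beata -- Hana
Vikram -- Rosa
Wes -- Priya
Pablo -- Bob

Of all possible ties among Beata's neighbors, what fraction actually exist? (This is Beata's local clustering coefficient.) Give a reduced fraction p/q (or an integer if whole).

Beata's neighbors: Hana, Priya, Rosa, Vikram, and Wes (k = 5).
Possible neighbor pairs: C(5,2) = 10. Edges among them: Hana–Priya, Hana–Rosa, Hana–Vikram, Hana–Wes, Priya–Rosa, Priya–Wes, Rosa–Vikram, Rosa–Wes, Vikram–Wes → e = 9.
Clustering(Beata) = 9/10.

9/10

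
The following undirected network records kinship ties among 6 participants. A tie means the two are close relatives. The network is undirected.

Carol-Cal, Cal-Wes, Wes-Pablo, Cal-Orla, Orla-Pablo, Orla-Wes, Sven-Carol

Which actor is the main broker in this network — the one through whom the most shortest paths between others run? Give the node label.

Cal

Unnormalized betweenness of each node: Cal:6, Carol:4, Orla:3/2, Pablo:0, Sven:0, Wes:3/2.
Cal has the largest value, 6, making it the main broker — the node through which the most shortest paths run.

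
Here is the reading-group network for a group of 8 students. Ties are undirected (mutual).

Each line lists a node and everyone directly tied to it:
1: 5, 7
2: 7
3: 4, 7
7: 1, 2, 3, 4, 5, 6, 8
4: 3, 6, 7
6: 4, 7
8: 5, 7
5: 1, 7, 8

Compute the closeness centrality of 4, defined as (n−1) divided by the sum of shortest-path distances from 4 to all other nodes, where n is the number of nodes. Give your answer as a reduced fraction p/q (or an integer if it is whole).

Distances from 4: 1:2, 2:2, 3:1, 5:2, 6:1, 7:1, 8:2. Sum = 11.
n = 8, so closeness = 7/11.

7/11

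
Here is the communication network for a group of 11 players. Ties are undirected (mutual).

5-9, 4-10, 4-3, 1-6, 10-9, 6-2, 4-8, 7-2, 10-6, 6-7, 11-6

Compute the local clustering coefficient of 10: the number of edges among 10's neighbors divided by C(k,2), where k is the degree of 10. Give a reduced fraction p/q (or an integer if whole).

0

10's neighbors: 4, 6, and 9 (k = 3).
Possible neighbor pairs: C(3,2) = 3. Edges among them: none → e = 0.
Clustering(10) = 0/3 = 0.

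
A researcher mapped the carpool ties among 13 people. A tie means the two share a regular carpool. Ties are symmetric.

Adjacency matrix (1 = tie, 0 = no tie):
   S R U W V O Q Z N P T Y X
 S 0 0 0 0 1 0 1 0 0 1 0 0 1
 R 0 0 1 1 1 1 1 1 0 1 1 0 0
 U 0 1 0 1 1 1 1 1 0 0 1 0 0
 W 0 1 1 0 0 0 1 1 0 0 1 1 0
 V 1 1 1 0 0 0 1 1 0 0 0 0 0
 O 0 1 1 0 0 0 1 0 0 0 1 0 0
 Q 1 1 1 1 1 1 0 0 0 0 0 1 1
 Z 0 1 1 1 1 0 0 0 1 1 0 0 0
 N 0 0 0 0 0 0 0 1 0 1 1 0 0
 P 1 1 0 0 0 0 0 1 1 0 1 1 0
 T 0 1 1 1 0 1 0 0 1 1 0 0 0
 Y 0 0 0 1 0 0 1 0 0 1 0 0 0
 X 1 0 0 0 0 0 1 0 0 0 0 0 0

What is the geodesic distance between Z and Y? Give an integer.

2

One shortest route is Z – P – Y, which uses 2 edges, and Z and Y are not directly tied, so nothing shorter exists. So d(Z,Y) = 2.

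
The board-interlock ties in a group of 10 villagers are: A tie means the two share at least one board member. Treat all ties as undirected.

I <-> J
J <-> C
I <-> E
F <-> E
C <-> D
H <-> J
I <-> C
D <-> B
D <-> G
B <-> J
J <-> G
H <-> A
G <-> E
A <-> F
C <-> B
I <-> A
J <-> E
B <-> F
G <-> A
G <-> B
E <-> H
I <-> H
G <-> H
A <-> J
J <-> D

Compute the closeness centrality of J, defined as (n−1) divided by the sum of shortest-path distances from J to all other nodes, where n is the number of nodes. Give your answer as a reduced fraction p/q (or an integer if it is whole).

Distances from J: A:1, B:1, C:1, D:1, E:1, F:2, G:1, H:1, I:1. Sum = 10.
n = 10, so closeness = 9/10.

9/10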